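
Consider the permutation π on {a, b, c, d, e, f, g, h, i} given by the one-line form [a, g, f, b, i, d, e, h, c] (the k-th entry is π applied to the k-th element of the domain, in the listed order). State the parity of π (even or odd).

even

In disjoint-cycle form the cycle lengths are 7, 1, 1.
A cycle is odd iff its length is even; π has 0 even-length cycles, so sgn(π) = (−1)^0 and π is even.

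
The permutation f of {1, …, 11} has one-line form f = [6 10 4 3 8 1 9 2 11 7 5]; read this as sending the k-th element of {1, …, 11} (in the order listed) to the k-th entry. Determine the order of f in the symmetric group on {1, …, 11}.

14

Writing f as disjoint cycles, the cycle lengths are 7, 2, 2.
The order is lcm(7, 2, 2) = 14.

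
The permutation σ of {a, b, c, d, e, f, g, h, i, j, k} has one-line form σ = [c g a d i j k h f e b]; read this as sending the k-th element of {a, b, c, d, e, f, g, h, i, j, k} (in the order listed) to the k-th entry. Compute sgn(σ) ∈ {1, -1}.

1

In disjoint-cycle form the cycle lengths are 4, 3, 2, 1, 1.
A cycle of length ℓ contributes ℓ−1 transpositions, so σ is a product of 3 + 2 + 1 = 6 transpositions — even.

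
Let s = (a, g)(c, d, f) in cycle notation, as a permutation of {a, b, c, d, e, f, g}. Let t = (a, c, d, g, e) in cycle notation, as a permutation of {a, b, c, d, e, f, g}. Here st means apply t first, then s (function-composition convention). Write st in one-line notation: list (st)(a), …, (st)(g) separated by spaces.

d b f a g c e

For each element, apply t then s: a → c → d; b → b → b; c → d → f; d → g → a; e → a → g; f → f → c; g → e → e.
So st in one-line form is d b f a g c e.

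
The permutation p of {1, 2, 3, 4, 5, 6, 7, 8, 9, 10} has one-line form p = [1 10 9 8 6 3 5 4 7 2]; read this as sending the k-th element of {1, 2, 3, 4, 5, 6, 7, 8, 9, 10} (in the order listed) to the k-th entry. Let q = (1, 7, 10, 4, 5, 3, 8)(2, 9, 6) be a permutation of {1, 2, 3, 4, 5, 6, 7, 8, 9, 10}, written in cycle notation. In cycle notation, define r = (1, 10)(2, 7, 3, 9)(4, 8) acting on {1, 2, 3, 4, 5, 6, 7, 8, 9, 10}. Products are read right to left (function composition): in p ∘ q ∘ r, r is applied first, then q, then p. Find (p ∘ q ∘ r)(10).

Chase 10: r(10) = 1; q(1) = 7; p(7) = 5. Hence (p ∘ q ∘ r)(10) = 5.

5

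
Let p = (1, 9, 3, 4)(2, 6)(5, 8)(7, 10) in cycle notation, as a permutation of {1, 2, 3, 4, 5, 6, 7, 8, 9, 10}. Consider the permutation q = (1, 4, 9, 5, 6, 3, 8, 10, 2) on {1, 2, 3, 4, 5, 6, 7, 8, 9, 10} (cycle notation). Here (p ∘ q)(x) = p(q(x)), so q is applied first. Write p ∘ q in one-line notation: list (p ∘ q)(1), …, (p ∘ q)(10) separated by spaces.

For each element, apply q then p: 1 → 4 → 1; 2 → 1 → 9; 3 → 8 → 5; 4 → 9 → 3; 5 → 6 → 2; 6 → 3 → 4; 7 → 7 → 10; 8 → 10 → 7; 9 → 5 → 8; 10 → 2 → 6.
So p ∘ q in one-line form is 1 9 5 3 2 4 10 7 8 6.

1 9 5 3 2 4 10 7 8 6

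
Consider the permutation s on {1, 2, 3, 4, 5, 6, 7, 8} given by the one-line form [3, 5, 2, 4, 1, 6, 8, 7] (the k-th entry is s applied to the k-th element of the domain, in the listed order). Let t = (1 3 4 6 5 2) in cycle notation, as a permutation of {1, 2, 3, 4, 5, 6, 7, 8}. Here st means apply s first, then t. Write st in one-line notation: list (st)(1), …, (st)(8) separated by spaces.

(st)(x) = t(s(x)). Computing each image: t(s(1)) = t(3) = 4, t(s(2)) = t(5) = 2, t(s(3)) = t(2) = 1, t(s(4)) = t(4) = 6, t(s(5)) = t(1) = 3, t(s(6)) = t(6) = 5, t(s(7)) = t(8) = 8, t(s(8)) = t(7) = 7.
Hence st = [4 2 1 6 3 5 8 7].

4 2 1 6 3 5 8 7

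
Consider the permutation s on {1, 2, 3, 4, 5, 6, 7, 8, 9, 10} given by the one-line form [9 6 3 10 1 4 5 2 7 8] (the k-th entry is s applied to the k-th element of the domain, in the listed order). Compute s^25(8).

8

Tracing 8 → 2 → … returns to 8 after 5 steps, so 8 lies in a 5-cycle (2, 6, 4, 10, 8).
Since the cycle has length 5, s^25 acts on it the same as s^0 (25 mod 5 = 0).
So s^25(8) = 8.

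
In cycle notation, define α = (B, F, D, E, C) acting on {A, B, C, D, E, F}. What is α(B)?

B appears in (B, F, D, E, C); the next entry (wrapping around) is F.

F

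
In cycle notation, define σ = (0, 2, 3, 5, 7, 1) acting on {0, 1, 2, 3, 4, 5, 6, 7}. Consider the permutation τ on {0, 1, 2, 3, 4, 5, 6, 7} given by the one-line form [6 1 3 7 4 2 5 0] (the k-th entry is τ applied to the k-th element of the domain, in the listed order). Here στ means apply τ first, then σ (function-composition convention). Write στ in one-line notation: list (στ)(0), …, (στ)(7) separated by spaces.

Chase each element through τ then σ: 0 → 6 → 6; 1 → 1 → 0; 2 → 3 → 5; 3 → 7 → 1; 4 → 4 → 4; 5 → 2 → 3; 6 → 5 → 7; 7 → 0 → 2.
So στ in one-line form is 6 0 5 1 4 3 7 2.

6 0 5 1 4 3 7 2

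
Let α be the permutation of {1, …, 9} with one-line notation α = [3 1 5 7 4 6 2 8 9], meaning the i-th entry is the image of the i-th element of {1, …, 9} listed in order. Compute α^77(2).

Tracing 2 → 1 → … returns to 2 after 6 steps, so 2 lies in a 6-cycle (1 3 5 4 7 2).
Powers repeat with period 6 on this cycle, and 77 mod 6 = 5, so α^77(2) = α^5(2).
Advancing 5 steps from 2: 2 → 1 → 3 → 5 → 4 → 7.

7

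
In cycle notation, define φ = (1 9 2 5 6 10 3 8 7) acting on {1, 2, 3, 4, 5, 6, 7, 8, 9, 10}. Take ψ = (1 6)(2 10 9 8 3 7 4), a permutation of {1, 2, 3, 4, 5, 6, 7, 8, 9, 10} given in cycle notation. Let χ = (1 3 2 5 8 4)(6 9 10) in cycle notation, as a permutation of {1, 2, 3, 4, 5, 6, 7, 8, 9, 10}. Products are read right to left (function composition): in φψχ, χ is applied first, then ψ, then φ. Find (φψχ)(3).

3

Chase 3: χ(3) = 2; ψ(2) = 10; φ(10) = 3. Hence (φψχ)(3) = 3.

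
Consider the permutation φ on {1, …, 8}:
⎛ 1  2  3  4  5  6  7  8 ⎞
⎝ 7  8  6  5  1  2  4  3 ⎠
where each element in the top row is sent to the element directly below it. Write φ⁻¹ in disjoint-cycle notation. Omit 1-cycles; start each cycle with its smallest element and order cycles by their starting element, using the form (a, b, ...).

The cycle decomposition of φ is (1, 7, 4, 5)(2, 8, 3, 6).
Reversing each cycle (and rotating so the smallest element leads) gives φ⁻¹ = (1, 5, 4, 7)(2, 6, 3, 8).

(1, 5, 4, 7)(2, 6, 3, 8)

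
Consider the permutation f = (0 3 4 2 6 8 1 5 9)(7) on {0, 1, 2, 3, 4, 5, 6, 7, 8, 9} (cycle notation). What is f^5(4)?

5

4 lies in the 9-cycle (0 3 4 2 6 8 1 5 9).
Advancing 5 steps from 4: 4 → 2 → 6 → 8 → 1 → 5.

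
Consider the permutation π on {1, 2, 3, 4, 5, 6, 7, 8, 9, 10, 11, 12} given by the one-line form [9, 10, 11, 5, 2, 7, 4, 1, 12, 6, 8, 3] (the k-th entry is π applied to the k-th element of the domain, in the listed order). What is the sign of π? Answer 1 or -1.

1

In disjoint-cycle form the cycle lengths are 6, 6.
A cycle of length ℓ contributes ℓ−1 transpositions, so π is a product of 5 + 5 = 10 transpositions — even.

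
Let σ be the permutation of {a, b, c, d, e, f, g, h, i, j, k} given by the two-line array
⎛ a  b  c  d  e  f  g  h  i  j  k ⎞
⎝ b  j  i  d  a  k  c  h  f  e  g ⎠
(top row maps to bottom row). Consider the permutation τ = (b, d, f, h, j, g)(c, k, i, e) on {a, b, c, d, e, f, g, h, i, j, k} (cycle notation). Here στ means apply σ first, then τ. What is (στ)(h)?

j

First apply σ: σ(h) = h, then τ(h) = j. Thus (στ)(h) = j.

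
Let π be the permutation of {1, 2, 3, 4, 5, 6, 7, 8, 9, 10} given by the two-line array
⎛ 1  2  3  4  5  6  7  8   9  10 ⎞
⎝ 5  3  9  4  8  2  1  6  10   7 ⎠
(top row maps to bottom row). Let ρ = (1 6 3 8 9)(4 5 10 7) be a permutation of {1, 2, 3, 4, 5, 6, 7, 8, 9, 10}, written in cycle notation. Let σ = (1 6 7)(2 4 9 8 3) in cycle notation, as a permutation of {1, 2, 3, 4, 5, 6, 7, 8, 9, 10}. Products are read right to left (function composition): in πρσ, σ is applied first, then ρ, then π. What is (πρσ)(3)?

Chase 3: σ(3) = 2; ρ(2) = 2; π(2) = 3. Hence (πρσ)(3) = 3.

3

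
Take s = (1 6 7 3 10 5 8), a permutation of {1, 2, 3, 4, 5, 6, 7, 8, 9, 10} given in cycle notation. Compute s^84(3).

3 lies in the 7-cycle (1 6 7 3 10 5 8).
Powers repeat with period 7 on this cycle, and 84 mod 7 = 0, so s^84(3) = s^0(3).
So s^84(3) = 3.

3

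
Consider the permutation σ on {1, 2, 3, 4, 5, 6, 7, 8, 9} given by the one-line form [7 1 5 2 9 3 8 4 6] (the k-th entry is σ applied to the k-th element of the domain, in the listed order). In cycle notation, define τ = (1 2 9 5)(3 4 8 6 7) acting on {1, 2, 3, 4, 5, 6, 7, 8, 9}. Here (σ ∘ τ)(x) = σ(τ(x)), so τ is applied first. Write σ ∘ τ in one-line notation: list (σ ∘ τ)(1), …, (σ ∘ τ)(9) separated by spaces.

1 6 2 4 7 8 5 3 9

(σ ∘ τ)(x) = σ(τ(x)). Computing each image: σ(τ(1)) = σ(2) = 1, σ(τ(2)) = σ(9) = 6, σ(τ(3)) = σ(4) = 2, σ(τ(4)) = σ(8) = 4, σ(τ(5)) = σ(1) = 7, σ(τ(6)) = σ(7) = 8, σ(τ(7)) = σ(3) = 5, σ(τ(8)) = σ(6) = 3, σ(τ(9)) = σ(5) = 9.
Hence σ ∘ τ = [1 6 2 4 7 8 5 3 9].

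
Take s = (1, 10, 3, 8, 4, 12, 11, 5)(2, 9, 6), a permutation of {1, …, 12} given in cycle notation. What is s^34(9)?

6

9 lies in the 3-cycle (2, 9, 6).
Since the cycle has length 3, s^34 acts on it the same as s^1 (34 mod 3 = 1).
Stepping 1 place around the cycle: 9 → 6.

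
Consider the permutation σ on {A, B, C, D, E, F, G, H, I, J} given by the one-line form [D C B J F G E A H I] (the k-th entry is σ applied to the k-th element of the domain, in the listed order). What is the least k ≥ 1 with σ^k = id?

30

Decomposing into disjoint cycles gives cycle lengths 5, 3, 2.
Since disjoint cycles commute, ord(σ) = lcm(5, 3, 2) = 30.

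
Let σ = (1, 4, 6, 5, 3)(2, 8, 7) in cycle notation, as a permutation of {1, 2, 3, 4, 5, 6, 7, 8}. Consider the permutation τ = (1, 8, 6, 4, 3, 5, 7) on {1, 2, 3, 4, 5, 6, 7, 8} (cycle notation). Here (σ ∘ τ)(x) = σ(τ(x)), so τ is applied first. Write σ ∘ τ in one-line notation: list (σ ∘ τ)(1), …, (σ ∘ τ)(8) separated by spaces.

7 8 3 1 2 6 4 5

For each element, apply τ then σ: 1 → 8 → 7; 2 → 2 → 8; 3 → 5 → 3; 4 → 3 → 1; 5 → 7 → 2; 6 → 4 → 6; 7 → 1 → 4; 8 → 6 → 5.
So σ ∘ τ in one-line form is 7 8 3 1 2 6 4 5.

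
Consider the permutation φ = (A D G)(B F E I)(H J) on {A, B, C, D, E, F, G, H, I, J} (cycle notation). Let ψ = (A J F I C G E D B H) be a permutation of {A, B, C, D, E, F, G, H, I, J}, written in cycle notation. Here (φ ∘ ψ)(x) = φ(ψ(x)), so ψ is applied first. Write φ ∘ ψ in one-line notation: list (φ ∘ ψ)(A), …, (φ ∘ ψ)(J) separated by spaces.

H J A F G B I D C E

Chase each element through ψ then φ: A → J → H; B → H → J; C → G → A; D → B → F; E → D → G; F → I → B; G → E → I; H → A → D; I → C → C; J → F → E.
So φ ∘ ψ in one-line form is H J A F G B I D C E.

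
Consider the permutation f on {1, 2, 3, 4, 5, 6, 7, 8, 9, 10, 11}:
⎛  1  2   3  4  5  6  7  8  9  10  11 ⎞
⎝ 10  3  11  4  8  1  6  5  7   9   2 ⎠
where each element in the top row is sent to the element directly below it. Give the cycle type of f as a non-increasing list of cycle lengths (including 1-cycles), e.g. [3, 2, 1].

The disjoint cycles are (1, 10, 9, 7, 6)(2, 3, 11)(4)(5, 8), with lengths 5, 3, 2, 1 in non-increasing order.

[5, 3, 2, 1]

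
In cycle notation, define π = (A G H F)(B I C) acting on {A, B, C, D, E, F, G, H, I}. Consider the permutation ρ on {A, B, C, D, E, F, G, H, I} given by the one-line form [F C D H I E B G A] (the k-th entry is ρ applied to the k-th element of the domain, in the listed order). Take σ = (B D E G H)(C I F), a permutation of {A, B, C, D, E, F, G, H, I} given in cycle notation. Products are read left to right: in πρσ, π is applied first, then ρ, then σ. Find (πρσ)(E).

(πρσ)(E) = σ(ρ(π(E))). π(E) = E, then ρ(E) = I, then σ(I) = F, so the result is F.

F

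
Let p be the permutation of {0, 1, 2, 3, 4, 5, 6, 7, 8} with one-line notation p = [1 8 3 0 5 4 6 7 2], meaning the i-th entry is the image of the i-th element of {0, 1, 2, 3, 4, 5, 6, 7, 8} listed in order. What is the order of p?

Decomposing into disjoint cycles gives cycle lengths 5, 2, 1, 1.
The order is lcm(5, 2) = 10.

10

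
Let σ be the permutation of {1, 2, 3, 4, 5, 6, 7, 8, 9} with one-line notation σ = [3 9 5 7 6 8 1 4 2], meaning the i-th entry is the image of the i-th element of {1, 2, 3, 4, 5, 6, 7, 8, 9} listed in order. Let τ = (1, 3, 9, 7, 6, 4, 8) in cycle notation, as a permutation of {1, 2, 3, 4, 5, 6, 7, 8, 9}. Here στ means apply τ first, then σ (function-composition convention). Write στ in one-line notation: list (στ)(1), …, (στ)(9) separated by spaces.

For each element, apply τ then σ: 1 → 3 → 5; 2 → 2 → 9; 3 → 9 → 2; 4 → 8 → 4; 5 → 5 → 6; 6 → 4 → 7; 7 → 6 → 8; 8 → 1 → 3; 9 → 7 → 1.
So στ in one-line form is 5 9 2 4 6 7 8 3 1.

5 9 2 4 6 7 8 3 1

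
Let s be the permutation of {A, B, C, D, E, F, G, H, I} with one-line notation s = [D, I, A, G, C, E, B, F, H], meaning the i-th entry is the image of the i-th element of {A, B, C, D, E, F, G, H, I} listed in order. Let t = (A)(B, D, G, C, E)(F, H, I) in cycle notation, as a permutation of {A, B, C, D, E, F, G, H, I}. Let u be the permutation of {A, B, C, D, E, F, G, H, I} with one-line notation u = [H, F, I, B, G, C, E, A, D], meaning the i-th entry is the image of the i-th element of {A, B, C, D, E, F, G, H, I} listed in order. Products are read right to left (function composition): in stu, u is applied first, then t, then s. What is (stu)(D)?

G

(stu)(D) = s(t(u(D))). u(D) = B, then t(B) = D, then s(D) = G, so the result is G.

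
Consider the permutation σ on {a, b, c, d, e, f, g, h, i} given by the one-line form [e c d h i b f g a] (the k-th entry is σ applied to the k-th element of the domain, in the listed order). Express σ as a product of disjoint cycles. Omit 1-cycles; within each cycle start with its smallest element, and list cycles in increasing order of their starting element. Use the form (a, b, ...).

Iterating σ from a gives a → e → i → a; that is the 3-cycle (a, e, i).
Repeating from the next unused element and collecting all non-trivial cycles gives (a, e, i)(b, c, d, h, g, f).

(a, e, i)(b, c, d, h, g, f)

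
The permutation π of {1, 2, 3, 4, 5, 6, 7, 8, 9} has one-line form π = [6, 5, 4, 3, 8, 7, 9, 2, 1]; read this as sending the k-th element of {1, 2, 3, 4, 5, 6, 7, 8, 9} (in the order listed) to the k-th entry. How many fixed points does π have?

0

No element satisfies π(x) = x, so there are 0 fixed points.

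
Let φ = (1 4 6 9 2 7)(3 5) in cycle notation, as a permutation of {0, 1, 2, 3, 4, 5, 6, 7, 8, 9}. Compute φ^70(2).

2 lies in the 6-cycle (1 4 6 9 2 7).
Powers repeat with period 6 on this cycle, and 70 mod 6 = 4, so φ^70(2) = φ^4(2).
Advancing 4 steps from 2: 2 → 7 → 1 → 4 → 6.

6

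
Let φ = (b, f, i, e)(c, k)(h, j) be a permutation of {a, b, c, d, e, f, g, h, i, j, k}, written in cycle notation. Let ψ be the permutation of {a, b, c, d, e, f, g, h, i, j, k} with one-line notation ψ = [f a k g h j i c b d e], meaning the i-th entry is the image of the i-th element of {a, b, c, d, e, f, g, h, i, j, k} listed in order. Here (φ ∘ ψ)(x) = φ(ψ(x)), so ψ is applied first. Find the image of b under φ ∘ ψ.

ψ(b) = a, then φ(a) = a; composing gives (φ ∘ ψ)(b) = a.

a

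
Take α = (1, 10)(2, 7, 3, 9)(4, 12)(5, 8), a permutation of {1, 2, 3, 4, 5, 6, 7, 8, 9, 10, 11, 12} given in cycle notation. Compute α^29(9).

2

9 lies in the 4-cycle (2, 7, 3, 9).
Since the cycle has length 4, α^29 acts on it the same as α^1 (29 mod 4 = 1).
Stepping 1 place around the cycle: 9 → 2.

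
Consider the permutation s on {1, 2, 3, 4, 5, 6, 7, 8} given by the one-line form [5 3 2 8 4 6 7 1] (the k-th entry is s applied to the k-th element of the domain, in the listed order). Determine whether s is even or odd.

even

In disjoint-cycle form the cycle lengths are 4, 2, 1, 1.
A cycle is odd iff its length is even; s has 2 even-length cycles, so sgn(s) = (−1)^2 and s is even.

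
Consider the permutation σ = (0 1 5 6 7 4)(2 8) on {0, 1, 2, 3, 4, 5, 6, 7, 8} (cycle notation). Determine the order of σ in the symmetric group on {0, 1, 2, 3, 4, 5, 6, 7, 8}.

The disjoint cycles have lengths 6, 2, 1.
The order is lcm(6, 2) = 6.

6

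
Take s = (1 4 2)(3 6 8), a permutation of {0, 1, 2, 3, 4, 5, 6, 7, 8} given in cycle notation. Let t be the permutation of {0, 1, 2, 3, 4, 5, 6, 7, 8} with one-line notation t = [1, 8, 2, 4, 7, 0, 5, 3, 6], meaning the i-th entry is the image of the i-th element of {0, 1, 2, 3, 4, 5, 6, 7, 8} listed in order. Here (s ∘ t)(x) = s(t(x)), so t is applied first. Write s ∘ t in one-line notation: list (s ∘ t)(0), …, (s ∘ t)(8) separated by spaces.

For each element, apply t then s: 0 → 1 → 4; 1 → 8 → 3; 2 → 2 → 1; 3 → 4 → 2; 4 → 7 → 7; 5 → 0 → 0; 6 → 5 → 5; 7 → 3 → 6; 8 → 6 → 8.
So s ∘ t in one-line form is 4 3 1 2 7 0 5 6 8.

4 3 1 2 7 0 5 6 8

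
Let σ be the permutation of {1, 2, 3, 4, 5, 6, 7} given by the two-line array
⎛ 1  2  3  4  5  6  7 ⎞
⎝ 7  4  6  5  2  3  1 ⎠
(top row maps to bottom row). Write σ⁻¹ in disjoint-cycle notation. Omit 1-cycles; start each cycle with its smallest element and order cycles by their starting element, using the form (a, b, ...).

(1, 7)(2, 5, 4)(3, 6)

The cycle decomposition of σ is (1, 7)(2, 4, 5)(3, 6).
Reversing each cycle (and rotating so the smallest element leads) gives σ⁻¹ = (1, 7)(2, 5, 4)(3, 6).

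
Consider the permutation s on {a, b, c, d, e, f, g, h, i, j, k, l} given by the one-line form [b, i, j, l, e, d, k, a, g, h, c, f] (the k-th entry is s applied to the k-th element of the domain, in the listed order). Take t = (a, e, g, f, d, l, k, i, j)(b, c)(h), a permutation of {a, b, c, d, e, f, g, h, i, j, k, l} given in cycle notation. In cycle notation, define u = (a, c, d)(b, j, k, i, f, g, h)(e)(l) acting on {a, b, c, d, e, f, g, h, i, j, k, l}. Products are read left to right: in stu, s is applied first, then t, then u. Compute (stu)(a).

d

Chase a: s(a) = b; t(b) = c; u(c) = d. Hence (stu)(a) = d.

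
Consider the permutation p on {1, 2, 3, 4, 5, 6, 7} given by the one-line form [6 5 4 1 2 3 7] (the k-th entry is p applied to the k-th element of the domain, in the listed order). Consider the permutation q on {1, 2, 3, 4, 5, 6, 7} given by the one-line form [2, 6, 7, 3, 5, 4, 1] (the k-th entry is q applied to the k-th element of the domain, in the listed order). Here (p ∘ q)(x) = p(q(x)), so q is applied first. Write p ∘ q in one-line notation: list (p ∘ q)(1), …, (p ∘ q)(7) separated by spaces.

5 3 7 4 2 1 6

(p ∘ q)(x) = p(q(x)). Computing each image: p(q(1)) = p(2) = 5, p(q(2)) = p(6) = 3, p(q(3)) = p(7) = 7, p(q(4)) = p(3) = 4, p(q(5)) = p(5) = 2, p(q(6)) = p(4) = 1, p(q(7)) = p(1) = 6.
Hence p ∘ q = [5 3 7 4 2 1 6].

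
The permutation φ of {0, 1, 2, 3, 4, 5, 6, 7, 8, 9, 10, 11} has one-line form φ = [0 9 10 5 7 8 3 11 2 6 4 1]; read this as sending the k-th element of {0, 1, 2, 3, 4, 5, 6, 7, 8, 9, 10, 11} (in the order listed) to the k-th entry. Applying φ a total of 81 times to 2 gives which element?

Tracing 2 → 10 → … returns to 2 after 11 steps, so 2 lies in an 11-cycle (1, 9, 6, 3, 5, 8, 2, 10, 4, 7, 11).
On an 11-cycle, φ^11 is the identity, so φ^81 = φ^4 there (81 ≡ 4 mod 11).
Stepping 4 places around the cycle: 2 → 10 → 4 → 7 → 11.

11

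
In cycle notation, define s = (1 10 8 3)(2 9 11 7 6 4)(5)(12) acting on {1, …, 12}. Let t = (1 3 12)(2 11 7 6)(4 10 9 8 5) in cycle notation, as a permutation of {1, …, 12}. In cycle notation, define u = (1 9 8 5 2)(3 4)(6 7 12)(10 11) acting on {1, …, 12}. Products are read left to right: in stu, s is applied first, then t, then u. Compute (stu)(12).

Apply the permutations in order: s(12) = 12, then t(12) = 1, then u(1) = 9. So (stu)(12) = 9.

9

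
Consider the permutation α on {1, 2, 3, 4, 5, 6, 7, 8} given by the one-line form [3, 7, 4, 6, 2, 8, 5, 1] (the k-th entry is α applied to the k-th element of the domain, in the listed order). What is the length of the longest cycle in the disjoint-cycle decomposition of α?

5

Decomposing into disjoint cycles gives (1, 3, 4, 6, 8)(2, 7, 5); the longest has length 5.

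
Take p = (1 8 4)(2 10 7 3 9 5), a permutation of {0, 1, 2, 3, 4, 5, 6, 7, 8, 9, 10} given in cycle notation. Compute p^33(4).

4 lies in the 3-cycle (1 8 4).
Powers repeat with period 3 on this cycle, and 33 mod 3 = 0, so p^33(4) = p^0(4).
So p^33(4) = 4.

4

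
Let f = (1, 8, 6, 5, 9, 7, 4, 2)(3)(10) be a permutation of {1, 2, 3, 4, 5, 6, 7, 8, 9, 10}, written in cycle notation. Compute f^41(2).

2 lies in the 8-cycle (1, 8, 6, 5, 9, 7, 4, 2).
On an 8-cycle, f^8 is the identity, so f^41 = f^1 there (41 ≡ 1 mod 8).
Stepping 1 place around the cycle: 2 → 1.

1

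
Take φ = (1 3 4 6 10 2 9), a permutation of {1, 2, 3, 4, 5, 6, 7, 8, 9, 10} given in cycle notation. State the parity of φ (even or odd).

The cycle lengths are 7, 1, 1, 1.
A cycle of length ℓ contributes ℓ−1 transpositions, so φ is a product of 6 transpositions — even.

even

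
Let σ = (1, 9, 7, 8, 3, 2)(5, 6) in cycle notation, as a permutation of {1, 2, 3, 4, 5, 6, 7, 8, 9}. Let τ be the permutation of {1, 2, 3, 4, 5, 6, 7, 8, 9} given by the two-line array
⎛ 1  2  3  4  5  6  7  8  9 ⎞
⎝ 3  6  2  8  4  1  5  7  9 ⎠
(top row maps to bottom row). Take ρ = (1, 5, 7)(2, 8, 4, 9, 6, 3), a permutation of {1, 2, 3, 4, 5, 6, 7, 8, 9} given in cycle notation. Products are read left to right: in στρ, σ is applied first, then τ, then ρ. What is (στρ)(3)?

3

(στρ)(3) = ρ(τ(σ(3))). σ(3) = 2, then τ(2) = 6, then ρ(6) = 3, so the result is 3.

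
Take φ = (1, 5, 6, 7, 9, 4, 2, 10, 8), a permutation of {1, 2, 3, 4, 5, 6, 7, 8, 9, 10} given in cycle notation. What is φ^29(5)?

7

5 lies in the 9-cycle (1, 5, 6, 7, 9, 4, 2, 10, 8).
On a 9-cycle, φ^9 is the identity, so φ^29 = φ^2 there (29 ≡ 2 mod 9).
Stepping 2 places around the cycle: 5 → 6 → 7.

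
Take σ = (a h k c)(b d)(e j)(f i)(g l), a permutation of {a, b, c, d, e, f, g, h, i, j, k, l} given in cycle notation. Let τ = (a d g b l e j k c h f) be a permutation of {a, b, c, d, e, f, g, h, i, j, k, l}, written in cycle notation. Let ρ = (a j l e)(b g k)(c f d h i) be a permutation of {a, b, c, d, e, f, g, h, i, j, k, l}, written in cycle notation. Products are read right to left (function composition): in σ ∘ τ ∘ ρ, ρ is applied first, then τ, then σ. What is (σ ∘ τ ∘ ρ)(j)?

j

Chase j: ρ(j) = l; τ(l) = e; σ(e) = j. Hence (σ ∘ τ ∘ ρ)(j) = j.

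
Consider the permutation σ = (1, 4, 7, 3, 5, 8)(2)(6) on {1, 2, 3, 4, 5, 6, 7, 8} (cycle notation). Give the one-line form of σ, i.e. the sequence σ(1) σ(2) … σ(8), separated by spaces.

4 2 5 7 8 6 3 1

Image by image: 1↦4, 2↦2, 3↦5, 4↦7, 5↦8, 6↦6, 7↦3, 8↦1.
So the one-line form is 4 2 5 7 8 6 3 1.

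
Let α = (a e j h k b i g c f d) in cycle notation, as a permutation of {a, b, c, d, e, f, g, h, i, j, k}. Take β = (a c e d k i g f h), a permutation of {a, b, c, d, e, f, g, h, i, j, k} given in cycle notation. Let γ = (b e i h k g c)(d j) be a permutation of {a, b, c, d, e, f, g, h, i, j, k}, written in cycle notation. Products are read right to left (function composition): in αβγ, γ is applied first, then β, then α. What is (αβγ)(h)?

Apply the permutations in order: γ(h) = k, then β(k) = i, then α(i) = g. So (αβγ)(h) = g.

g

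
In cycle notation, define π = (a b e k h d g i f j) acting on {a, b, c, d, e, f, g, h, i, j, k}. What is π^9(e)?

b

e lies in the 10-cycle (a b e k h d g i f j).
Advancing 9 steps from e: e → k → h → d → g → i → f → j → a → b.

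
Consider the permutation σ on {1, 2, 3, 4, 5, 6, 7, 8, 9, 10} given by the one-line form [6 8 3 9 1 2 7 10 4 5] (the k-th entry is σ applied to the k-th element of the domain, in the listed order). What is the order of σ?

Decomposing into disjoint cycles gives cycle lengths 6, 2, 1, 1.
The order is lcm(6, 2) = 6.

6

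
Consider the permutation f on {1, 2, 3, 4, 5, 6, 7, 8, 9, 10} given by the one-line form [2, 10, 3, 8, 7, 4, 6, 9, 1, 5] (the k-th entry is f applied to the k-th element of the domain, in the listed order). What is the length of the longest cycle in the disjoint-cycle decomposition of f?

9

Decomposing into disjoint cycles gives (1, 2, 10, 5, 7, 6, 4, 8, 9); the longest has length 9.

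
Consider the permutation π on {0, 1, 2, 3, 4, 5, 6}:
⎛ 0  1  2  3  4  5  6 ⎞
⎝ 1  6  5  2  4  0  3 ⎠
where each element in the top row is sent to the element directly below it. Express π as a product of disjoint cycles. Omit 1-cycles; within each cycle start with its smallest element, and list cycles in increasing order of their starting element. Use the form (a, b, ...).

(0, 1, 6, 3, 2, 5)

Start at 0 and follow images: 0 → 1 → 6 → 3 → 2 → 5 → 0, giving the cycle (0, 1, 6, 3, 2, 5).
Repeating from the next unused element and collecting all non-trivial cycles gives (0, 1, 6, 3, 2, 5).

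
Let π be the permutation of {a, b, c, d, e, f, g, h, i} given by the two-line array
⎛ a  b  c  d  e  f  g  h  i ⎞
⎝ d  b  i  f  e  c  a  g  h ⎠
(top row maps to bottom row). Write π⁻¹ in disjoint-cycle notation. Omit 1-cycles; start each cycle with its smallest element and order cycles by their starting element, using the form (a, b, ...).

First write π in disjoint cycles: (a, d, f, c, i, h, g).
The inverse reverses every cycle; in canonical form, π⁻¹ = (a, g, h, i, c, f, d).

(a, g, h, i, c, f, d)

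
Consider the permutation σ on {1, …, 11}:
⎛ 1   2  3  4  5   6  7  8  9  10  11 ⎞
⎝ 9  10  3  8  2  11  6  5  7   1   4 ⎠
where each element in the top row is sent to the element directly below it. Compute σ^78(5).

Tracing 5 → 2 → … returns to 5 after 10 steps, so 5 lies in a 10-cycle (1, 9, 7, 6, 11, 4, 8, 5, 2, 10).
On a 10-cycle, σ^10 is the identity, so σ^78 = σ^8 there (78 ≡ 8 mod 10).
Stepping 8 places around the cycle: 5 → 2 → 10 → 1 → 9 → 7 → 6 → 11 → 4.

4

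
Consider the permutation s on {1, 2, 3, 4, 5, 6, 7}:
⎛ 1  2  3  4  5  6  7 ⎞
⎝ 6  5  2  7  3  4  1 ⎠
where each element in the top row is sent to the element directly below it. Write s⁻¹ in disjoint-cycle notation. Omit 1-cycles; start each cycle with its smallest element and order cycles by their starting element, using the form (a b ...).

The cycle decomposition of s is (1 6 4 7)(2 5 3).
Reversing each cycle (and rotating so the smallest element leads) gives s⁻¹ = (1 7 4 6)(2 3 5).

(1 7 4 6)(2 3 5)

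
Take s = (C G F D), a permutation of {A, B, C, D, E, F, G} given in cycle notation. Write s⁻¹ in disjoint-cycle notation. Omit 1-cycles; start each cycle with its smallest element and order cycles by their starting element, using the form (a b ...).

(C D F G)

If s sends a → b within a cycle, s⁻¹ sends b → a; equivalently, reverse each cycle.
After reversing and putting each cycle's least element first, s⁻¹ = (C D F G).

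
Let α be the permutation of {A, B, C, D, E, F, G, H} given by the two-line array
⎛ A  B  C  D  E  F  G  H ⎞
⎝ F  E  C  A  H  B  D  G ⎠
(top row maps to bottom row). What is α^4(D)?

E

Tracing D → A → … returns to D after 7 steps, so D lies in a 7-cycle (A F B E H G D).
Stepping 4 places around the cycle: D → A → F → B → E.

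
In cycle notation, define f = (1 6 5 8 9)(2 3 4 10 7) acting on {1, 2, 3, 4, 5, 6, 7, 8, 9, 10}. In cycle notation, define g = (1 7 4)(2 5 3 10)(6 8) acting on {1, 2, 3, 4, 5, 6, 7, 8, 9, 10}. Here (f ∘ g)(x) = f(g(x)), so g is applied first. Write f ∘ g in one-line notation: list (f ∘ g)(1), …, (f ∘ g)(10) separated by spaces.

For each element, apply g then f: 1 → 7 → 2; 2 → 5 → 8; 3 → 10 → 7; 4 → 1 → 6; 5 → 3 → 4; 6 → 8 → 9; 7 → 4 → 10; 8 → 6 → 5; 9 → 9 → 1; 10 → 2 → 3.
Collecting the images, f ∘ g = [2 8 7 6 4 9 10 5 1 3].

2 8 7 6 4 9 10 5 1 3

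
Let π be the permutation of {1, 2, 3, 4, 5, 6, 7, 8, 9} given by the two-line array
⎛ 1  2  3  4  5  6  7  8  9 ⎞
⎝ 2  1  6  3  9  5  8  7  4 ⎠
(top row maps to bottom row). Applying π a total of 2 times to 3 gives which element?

Tracing 3 → 6 → … returns to 3 after 5 steps, so 3 lies in a 5-cycle (3 6 5 9 4).
Advancing 2 steps from 3: 3 → 6 → 5.

5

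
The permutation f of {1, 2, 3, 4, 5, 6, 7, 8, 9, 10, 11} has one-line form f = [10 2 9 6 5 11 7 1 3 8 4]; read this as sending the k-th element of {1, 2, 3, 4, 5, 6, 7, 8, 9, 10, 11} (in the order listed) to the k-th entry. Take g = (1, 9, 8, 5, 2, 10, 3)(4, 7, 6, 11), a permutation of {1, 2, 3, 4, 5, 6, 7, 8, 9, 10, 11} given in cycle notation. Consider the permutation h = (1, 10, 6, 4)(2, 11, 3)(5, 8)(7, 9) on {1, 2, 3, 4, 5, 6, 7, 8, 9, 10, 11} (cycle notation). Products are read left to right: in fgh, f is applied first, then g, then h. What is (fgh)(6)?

1

Chase 6: f(6) = 11; g(11) = 4; h(4) = 1. Hence (fgh)(6) = 1.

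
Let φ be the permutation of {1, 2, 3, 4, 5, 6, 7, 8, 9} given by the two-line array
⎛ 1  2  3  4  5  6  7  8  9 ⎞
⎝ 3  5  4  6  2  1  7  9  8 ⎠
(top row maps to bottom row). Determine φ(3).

4

The entry below 3 in the array is 4, so φ(3) = 4.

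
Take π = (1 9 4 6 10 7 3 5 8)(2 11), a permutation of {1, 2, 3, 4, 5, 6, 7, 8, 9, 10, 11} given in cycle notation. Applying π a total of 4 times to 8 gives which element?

6

8 lies in the 9-cycle (1 9 4 6 10 7 3 5 8).
Stepping 4 places around the cycle: 8 → 1 → 9 → 4 → 6.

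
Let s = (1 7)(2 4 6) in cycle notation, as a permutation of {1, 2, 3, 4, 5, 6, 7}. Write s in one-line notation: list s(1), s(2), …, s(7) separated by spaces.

Each element maps to the next entry in its cycle (wrapping to the front): 1↦7, 2↦4, 3↦3, 4↦6, 5↦5, 6↦2, 7↦1.
So the one-line form is 7 4 3 6 5 2 1.

7 4 3 6 5 2 1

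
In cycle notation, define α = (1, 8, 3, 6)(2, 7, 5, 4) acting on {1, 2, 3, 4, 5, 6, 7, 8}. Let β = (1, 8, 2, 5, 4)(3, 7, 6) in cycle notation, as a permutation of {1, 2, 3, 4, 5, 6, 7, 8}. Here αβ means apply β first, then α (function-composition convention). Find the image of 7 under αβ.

(αβ)(7) = α(β(7)). β(7) = 6, then α(6) = 1. So (αβ)(7) = 1.

1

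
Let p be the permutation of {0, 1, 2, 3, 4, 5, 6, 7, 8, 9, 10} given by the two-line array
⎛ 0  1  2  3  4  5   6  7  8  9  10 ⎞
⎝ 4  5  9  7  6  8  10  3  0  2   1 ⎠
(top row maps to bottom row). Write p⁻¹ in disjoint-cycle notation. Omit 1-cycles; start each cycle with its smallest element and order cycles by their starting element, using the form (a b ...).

(0 8 5 1 10 6 4)(2 9)(3 7)

First write p in disjoint cycles: (0 4 6 10 1 5 8)(2 9)(3 7).
Reversing each cycle (and rotating so the smallest element leads) gives p⁻¹ = (0 8 5 1 10 6 4)(2 9)(3 7).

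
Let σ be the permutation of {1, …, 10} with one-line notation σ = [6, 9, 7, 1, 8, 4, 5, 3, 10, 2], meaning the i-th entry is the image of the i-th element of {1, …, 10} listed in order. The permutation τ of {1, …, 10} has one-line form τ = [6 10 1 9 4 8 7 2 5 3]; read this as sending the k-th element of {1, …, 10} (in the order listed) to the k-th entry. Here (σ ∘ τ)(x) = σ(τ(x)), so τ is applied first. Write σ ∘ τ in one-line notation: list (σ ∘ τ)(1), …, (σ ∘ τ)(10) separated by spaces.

4 2 6 10 1 3 5 9 8 7

For each element, apply τ then σ: 1 → 6 → 4; 2 → 10 → 2; 3 → 1 → 6; 4 → 9 → 10; 5 → 4 → 1; 6 → 8 → 3; 7 → 7 → 5; 8 → 2 → 9; 9 → 5 → 8; 10 → 3 → 7.
So σ ∘ τ in one-line form is 4 2 6 10 1 3 5 9 8 7.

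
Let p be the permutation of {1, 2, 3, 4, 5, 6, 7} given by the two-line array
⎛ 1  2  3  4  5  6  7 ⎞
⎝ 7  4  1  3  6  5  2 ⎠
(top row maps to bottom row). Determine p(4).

3

The entry below 4 in the array is 3, so p(4) = 3.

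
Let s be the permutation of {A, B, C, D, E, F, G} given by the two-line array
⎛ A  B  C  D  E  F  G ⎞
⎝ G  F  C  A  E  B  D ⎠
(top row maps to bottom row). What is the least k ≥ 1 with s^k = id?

Decomposing into disjoint cycles gives cycle lengths 3, 2, 1, 1.
The order is lcm(3, 2) = 6.

6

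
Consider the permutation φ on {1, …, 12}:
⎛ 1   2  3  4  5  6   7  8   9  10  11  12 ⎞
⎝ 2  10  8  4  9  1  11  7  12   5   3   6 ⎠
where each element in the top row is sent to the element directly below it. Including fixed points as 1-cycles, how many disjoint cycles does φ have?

3

The cycle decomposition is (1, 2, 10, 5, 9, 12, 6)(3, 8, 7, 11)(4), which has 3 cycles (counting 1-cycles).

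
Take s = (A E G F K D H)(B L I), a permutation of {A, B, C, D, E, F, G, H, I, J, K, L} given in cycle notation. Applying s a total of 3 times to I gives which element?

I

I lies in the 3-cycle (B L I).
Powers repeat with period 3 on this cycle, and 3 mod 3 = 0, so s^3(I) = s^0(I).
So s^3(I) = I.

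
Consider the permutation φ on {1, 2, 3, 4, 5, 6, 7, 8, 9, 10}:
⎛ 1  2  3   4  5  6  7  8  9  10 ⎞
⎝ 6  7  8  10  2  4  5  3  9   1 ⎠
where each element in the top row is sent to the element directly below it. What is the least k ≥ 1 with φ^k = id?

12

Writing φ as disjoint cycles, the cycle lengths are 4, 3, 2, 1.
The order of φ is the least common multiple of its cycle lengths: lcm(4, 3, 2) = 12.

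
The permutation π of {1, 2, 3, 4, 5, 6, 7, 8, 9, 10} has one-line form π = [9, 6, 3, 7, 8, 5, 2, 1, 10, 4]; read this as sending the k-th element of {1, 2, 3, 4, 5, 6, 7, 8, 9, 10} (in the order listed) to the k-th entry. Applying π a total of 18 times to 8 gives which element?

8

Tracing 8 → 1 → … returns to 8 after 9 steps, so 8 lies in a 9-cycle (1, 9, 10, 4, 7, 2, 6, 5, 8).
Since the cycle has length 9, π^18 acts on it the same as π^0 (18 mod 9 = 0).
So π^18(8) = 8.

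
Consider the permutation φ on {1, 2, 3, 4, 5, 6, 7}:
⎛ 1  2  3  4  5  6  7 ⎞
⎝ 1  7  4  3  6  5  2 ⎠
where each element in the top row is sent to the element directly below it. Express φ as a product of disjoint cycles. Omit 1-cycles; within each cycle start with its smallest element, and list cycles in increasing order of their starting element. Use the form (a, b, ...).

From 2: 2 → 7 → 2, closing the cycle (2, 7).
Repeating from the next unused element and collecting all non-trivial cycles gives (2, 7)(3, 4)(5, 6).

(2, 7)(3, 4)(5, 6)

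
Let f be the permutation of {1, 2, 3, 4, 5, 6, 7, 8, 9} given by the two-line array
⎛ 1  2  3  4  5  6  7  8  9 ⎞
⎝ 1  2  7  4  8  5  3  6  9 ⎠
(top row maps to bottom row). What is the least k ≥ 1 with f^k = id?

Writing f as disjoint cycles, the cycle lengths are 3, 2, 1, 1, 1, 1.
The order of f is the least common multiple of its cycle lengths: lcm(3, 2) = 6.

6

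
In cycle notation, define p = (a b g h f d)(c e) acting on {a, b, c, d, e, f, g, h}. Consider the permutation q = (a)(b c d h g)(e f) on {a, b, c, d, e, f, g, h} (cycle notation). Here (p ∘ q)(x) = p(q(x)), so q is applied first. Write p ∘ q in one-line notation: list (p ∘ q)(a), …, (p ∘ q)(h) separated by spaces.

(p ∘ q)(x) = p(q(x)). Computing each image: p(q(a)) = p(a) = b, p(q(b)) = p(c) = e, p(q(c)) = p(d) = a, p(q(d)) = p(h) = f, p(q(e)) = p(f) = d, p(q(f)) = p(e) = c, p(q(g)) = p(b) = g, p(q(h)) = p(g) = h.
Hence p ∘ q = [b e a f d c g h].

b e a f d c g h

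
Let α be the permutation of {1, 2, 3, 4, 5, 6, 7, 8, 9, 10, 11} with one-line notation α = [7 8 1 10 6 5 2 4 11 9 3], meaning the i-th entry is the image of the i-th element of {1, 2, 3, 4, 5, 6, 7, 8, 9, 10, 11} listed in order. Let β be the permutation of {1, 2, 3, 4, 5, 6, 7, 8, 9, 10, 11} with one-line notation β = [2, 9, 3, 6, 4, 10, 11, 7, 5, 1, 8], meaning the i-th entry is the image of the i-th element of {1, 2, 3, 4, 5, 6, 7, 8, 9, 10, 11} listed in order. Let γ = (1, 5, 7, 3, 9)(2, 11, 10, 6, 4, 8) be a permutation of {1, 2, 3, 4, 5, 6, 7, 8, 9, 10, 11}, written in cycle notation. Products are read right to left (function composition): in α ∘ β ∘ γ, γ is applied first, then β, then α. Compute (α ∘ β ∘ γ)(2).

(α ∘ β ∘ γ)(2) = α(β(γ(2))). γ(2) = 11, then β(11) = 8, then α(8) = 4, so the result is 4.

4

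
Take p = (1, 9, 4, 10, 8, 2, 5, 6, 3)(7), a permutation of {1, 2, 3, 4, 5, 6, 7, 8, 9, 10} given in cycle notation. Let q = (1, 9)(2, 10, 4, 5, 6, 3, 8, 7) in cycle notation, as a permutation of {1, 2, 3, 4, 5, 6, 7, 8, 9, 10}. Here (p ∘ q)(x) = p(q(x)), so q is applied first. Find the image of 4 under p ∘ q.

6

q(4) = 5, then p(5) = 6; composing gives (p ∘ q)(4) = 6.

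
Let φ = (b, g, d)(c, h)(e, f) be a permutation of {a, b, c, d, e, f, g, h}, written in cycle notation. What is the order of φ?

6

The cycle type of φ is (3, 2, 2, 1).
The order is lcm(3, 2, 2) = 6.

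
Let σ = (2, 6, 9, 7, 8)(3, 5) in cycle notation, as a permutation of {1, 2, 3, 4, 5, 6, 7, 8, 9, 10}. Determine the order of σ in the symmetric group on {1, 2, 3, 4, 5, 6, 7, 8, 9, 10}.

10

The disjoint cycles have lengths 5, 2, 1, 1, 1.
The order of σ is the least common multiple of its cycle lengths: lcm(5, 2) = 10.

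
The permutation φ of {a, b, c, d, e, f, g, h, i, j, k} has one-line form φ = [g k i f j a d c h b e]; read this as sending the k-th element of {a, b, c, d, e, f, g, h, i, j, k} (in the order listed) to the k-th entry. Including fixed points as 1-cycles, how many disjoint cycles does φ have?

3

The cycle decomposition is (a, g, d, f)(b, k, e, j)(c, i, h), which has 3 cycles (counting 1-cycles).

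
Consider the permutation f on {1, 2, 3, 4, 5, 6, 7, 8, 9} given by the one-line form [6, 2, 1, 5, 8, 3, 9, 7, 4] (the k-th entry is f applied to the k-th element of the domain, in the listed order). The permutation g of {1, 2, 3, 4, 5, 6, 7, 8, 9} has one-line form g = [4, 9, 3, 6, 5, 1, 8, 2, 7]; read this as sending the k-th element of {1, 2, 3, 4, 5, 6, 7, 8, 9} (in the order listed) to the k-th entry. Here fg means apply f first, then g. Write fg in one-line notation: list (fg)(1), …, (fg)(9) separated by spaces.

(fg)(x) = g(f(x)). Computing each image: g(f(1)) = g(6) = 1, g(f(2)) = g(2) = 9, g(f(3)) = g(1) = 4, g(f(4)) = g(5) = 5, g(f(5)) = g(8) = 2, g(f(6)) = g(3) = 3, g(f(7)) = g(9) = 7, g(f(8)) = g(7) = 8, g(f(9)) = g(4) = 6.
Hence fg = [1 9 4 5 2 3 7 8 6].

1 9 4 5 2 3 7 8 6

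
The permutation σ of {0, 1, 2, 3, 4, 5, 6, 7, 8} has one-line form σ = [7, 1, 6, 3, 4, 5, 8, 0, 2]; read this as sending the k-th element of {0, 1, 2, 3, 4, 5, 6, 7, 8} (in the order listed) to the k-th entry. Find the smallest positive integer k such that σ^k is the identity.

6

Writing σ as disjoint cycles, the cycle lengths are 3, 2, 1, 1, 1, 1.
The order of σ is the least common multiple of its cycle lengths: lcm(3, 2) = 6.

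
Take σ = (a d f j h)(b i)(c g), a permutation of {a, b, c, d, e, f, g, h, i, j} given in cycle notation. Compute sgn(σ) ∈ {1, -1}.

1

The cycle lengths are 5, 2, 2, 1.
A cycle of length ℓ contributes ℓ−1 transpositions, so σ is a product of 4 + 1 + 1 = 6 transpositions — even.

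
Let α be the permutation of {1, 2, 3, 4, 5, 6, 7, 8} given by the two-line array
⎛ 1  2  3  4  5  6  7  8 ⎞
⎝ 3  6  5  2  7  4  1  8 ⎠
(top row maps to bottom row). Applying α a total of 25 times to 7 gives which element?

1

Tracing 7 → 1 → … returns to 7 after 4 steps, so 7 lies in a 4-cycle (1 3 5 7).
Since the cycle has length 4, α^25 acts on it the same as α^1 (25 mod 4 = 1).
Stepping 1 place around the cycle: 7 → 1.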